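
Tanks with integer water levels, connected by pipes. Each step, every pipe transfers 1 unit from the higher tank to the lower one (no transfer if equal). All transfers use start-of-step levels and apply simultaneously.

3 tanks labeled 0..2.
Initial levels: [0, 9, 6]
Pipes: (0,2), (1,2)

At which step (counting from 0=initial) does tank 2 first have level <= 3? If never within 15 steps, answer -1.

Answer: -1

Derivation:
Step 1: flows [2->0,1->2] -> levels [1 8 6]
Step 2: flows [2->0,1->2] -> levels [2 7 6]
Step 3: flows [2->0,1->2] -> levels [3 6 6]
Step 4: flows [2->0,1=2] -> levels [4 6 5]
Step 5: flows [2->0,1->2] -> levels [5 5 5]
Step 6: flows [0=2,1=2] -> levels [5 5 5]
  -> stable; tank 2 stays at 5 > 3
Tank 2 never reaches <=3 within 15 steps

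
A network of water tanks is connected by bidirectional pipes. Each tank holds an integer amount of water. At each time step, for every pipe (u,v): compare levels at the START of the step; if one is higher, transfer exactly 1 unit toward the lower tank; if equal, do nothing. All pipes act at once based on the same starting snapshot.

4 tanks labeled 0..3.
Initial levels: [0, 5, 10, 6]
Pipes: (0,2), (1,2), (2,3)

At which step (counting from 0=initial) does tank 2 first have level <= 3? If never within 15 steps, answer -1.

Answer: 6

Derivation:
Step 1: flows [2->0,2->1,2->3] -> levels [1 6 7 7]
Step 2: flows [2->0,2->1,2=3] -> levels [2 7 5 7]
Step 3: flows [2->0,1->2,3->2] -> levels [3 6 6 6]
Step 4: flows [2->0,1=2,2=3] -> levels [4 6 5 6]
Step 5: flows [2->0,1->2,3->2] -> levels [5 5 6 5]
Step 6: flows [2->0,2->1,2->3] -> levels [6 6 3 6]
Tank 2 first reaches <=3 at step 6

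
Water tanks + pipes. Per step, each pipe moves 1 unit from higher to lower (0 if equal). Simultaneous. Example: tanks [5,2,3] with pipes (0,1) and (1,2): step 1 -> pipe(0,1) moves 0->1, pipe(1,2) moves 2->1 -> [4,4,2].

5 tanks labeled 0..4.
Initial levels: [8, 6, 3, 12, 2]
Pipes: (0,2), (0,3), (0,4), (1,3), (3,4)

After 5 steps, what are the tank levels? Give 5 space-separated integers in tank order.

Answer: 5 6 6 8 6

Derivation:
Step 1: flows [0->2,3->0,0->4,3->1,3->4] -> levels [7 7 4 9 4]
Step 2: flows [0->2,3->0,0->4,3->1,3->4] -> levels [6 8 5 6 6]
Step 3: flows [0->2,0=3,0=4,1->3,3=4] -> levels [5 7 6 7 6]
Step 4: flows [2->0,3->0,4->0,1=3,3->4] -> levels [8 7 5 5 6]
Step 5: flows [0->2,0->3,0->4,1->3,4->3] -> levels [5 6 6 8 6]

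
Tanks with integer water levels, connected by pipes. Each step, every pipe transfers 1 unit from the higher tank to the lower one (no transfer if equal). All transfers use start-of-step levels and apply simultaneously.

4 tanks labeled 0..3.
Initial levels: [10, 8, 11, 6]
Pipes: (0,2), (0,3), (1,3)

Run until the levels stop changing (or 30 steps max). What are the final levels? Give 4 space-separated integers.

Answer: 10 9 8 8

Derivation:
Step 1: flows [2->0,0->3,1->3] -> levels [10 7 10 8]
Step 2: flows [0=2,0->3,3->1] -> levels [9 8 10 8]
Step 3: flows [2->0,0->3,1=3] -> levels [9 8 9 9]
Step 4: flows [0=2,0=3,3->1] -> levels [9 9 9 8]
Step 5: flows [0=2,0->3,1->3] -> levels [8 8 9 10]
Step 6: flows [2->0,3->0,3->1] -> levels [10 9 8 8]
Step 7: flows [0->2,0->3,1->3] -> levels [8 8 9 10]
  -> period-2 cycle: step 7 state = step 5 state; never stabilizes
  -> state at step 30: (30-5) mod 2 = 1, same as step 6 -> [10 9 8 8]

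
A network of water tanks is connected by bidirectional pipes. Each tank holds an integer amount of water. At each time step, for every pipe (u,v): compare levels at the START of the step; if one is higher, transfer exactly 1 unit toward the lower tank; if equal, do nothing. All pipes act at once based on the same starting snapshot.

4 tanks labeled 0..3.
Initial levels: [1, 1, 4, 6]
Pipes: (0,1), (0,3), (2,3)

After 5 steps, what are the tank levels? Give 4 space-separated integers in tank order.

Step 1: flows [0=1,3->0,3->2] -> levels [2 1 5 4]
Step 2: flows [0->1,3->0,2->3] -> levels [2 2 4 4]
Step 3: flows [0=1,3->0,2=3] -> levels [3 2 4 3]
Step 4: flows [0->1,0=3,2->3] -> levels [2 3 3 4]
Step 5: flows [1->0,3->0,3->2] -> levels [4 2 4 2]

Answer: 4 2 4 2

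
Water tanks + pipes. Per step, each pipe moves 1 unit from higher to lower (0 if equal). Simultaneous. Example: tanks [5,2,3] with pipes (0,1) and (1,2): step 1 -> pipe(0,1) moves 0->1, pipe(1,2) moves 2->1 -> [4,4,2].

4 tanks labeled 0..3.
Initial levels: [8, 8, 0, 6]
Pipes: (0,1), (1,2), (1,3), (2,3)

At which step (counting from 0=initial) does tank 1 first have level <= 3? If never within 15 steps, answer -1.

Answer: -1

Derivation:
Step 1: flows [0=1,1->2,1->3,3->2] -> levels [8 6 2 6]
Step 2: flows [0->1,1->2,1=3,3->2] -> levels [7 6 4 5]
Step 3: flows [0->1,1->2,1->3,3->2] -> levels [6 5 6 5]
Step 4: flows [0->1,2->1,1=3,2->3] -> levels [5 7 4 6]
Step 5: flows [1->0,1->2,1->3,3->2] -> levels [6 4 6 6]
Step 6: flows [0->1,2->1,3->1,2=3] -> levels [5 7 5 5]
Step 7: flows [1->0,1->2,1->3,2=3] -> levels [6 4 6 6]
  -> period-2 cycle (repeats step 5); tank 1 never drops to <=3
Tank 1 never reaches <=3 within 15 steps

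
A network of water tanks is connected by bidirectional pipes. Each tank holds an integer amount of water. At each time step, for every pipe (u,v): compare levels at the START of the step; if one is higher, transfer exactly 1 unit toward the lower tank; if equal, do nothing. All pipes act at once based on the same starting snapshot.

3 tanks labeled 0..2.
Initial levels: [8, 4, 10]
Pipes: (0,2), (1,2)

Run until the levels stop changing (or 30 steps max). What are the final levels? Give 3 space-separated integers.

Step 1: flows [2->0,2->1] -> levels [9 5 8]
Step 2: flows [0->2,2->1] -> levels [8 6 8]
Step 3: flows [0=2,2->1] -> levels [8 7 7]
Step 4: flows [0->2,1=2] -> levels [7 7 8]
Step 5: flows [2->0,2->1] -> levels [8 8 6]
Step 6: flows [0->2,1->2] -> levels [7 7 8]
  -> period-2 cycle: step 6 state = step 4 state; never stabilizes
  -> state at step 30: (30-4) mod 2 = 0, same as step 4 -> [7 7 8]

Answer: 7 7 8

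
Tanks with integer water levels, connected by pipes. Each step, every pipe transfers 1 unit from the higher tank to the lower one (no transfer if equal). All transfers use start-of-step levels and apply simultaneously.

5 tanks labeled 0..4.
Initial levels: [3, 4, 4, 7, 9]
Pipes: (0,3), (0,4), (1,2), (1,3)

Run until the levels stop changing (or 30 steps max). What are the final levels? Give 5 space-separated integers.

Answer: 5 4 5 7 6

Derivation:
Step 1: flows [3->0,4->0,1=2,3->1] -> levels [5 5 4 5 8]
Step 2: flows [0=3,4->0,1->2,1=3] -> levels [6 4 5 5 7]
Step 3: flows [0->3,4->0,2->1,3->1] -> levels [6 6 4 5 6]
Step 4: flows [0->3,0=4,1->2,1->3] -> levels [5 4 5 7 6]
Step 5: flows [3->0,4->0,2->1,3->1] -> levels [7 6 4 5 5]
Step 6: flows [0->3,0->4,1->2,1->3] -> levels [5 4 5 7 6]
  -> period-2 cycle: step 6 state = step 4 state; never stabilizes
  -> state at step 30: (30-4) mod 2 = 0, same as step 4 -> [5 4 5 7 6]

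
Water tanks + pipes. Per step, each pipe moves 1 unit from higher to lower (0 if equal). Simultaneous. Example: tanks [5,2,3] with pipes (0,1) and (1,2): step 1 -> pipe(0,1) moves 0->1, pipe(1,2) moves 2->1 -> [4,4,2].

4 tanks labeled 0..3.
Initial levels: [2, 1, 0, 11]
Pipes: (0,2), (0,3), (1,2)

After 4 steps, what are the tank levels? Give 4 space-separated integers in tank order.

Answer: 3 2 2 7

Derivation:
Step 1: flows [0->2,3->0,1->2] -> levels [2 0 2 10]
Step 2: flows [0=2,3->0,2->1] -> levels [3 1 1 9]
Step 3: flows [0->2,3->0,1=2] -> levels [3 1 2 8]
Step 4: flows [0->2,3->0,2->1] -> levels [3 2 2 7]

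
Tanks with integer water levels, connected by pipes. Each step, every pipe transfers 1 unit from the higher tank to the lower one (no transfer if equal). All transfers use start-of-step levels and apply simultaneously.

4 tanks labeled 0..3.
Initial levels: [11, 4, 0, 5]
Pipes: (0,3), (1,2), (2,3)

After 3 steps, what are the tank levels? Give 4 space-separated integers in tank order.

Answer: 8 3 4 5

Derivation:
Step 1: flows [0->3,1->2,3->2] -> levels [10 3 2 5]
Step 2: flows [0->3,1->2,3->2] -> levels [9 2 4 5]
Step 3: flows [0->3,2->1,3->2] -> levels [8 3 4 5]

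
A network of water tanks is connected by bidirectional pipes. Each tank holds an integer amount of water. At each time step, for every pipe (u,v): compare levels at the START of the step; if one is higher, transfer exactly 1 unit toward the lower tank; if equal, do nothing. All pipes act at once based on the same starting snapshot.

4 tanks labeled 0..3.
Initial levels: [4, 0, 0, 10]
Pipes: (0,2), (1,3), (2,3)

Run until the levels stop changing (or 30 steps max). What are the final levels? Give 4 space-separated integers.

Answer: 4 4 3 3

Derivation:
Step 1: flows [0->2,3->1,3->2] -> levels [3 1 2 8]
Step 2: flows [0->2,3->1,3->2] -> levels [2 2 4 6]
Step 3: flows [2->0,3->1,3->2] -> levels [3 3 4 4]
Step 4: flows [2->0,3->1,2=3] -> levels [4 4 3 3]
Step 5: flows [0->2,1->3,2=3] -> levels [3 3 4 4]
  -> period-2 cycle: step 5 state = step 3 state; never stabilizes
  -> state at step 30: (30-3) mod 2 = 1, same as step 4 -> [4 4 3 3]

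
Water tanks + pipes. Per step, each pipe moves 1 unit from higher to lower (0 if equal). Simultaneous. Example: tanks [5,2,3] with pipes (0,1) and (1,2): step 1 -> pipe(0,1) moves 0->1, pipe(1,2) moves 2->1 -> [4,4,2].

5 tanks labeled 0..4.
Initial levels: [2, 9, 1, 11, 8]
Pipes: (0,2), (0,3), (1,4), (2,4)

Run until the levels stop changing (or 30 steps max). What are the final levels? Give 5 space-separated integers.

Answer: 7 6 5 6 7

Derivation:
Step 1: flows [0->2,3->0,1->4,4->2] -> levels [2 8 3 10 8]
Step 2: flows [2->0,3->0,1=4,4->2] -> levels [4 8 3 9 7]
Step 3: flows [0->2,3->0,1->4,4->2] -> levels [4 7 5 8 7]
Step 4: flows [2->0,3->0,1=4,4->2] -> levels [6 7 5 7 6]
Step 5: flows [0->2,3->0,1->4,4->2] -> levels [6 6 7 6 6]
Step 6: flows [2->0,0=3,1=4,2->4] -> levels [7 6 5 6 7]
Step 7: flows [0->2,0->3,4->1,4->2] -> levels [5 7 7 7 5]
Step 8: flows [2->0,3->0,1->4,2->4] -> levels [7 6 5 6 7]
  -> period-2 cycle: step 8 state = step 6 state; never stabilizes
  -> state at step 30: (30-6) mod 2 = 0, same as step 6 -> [7 6 5 6 7]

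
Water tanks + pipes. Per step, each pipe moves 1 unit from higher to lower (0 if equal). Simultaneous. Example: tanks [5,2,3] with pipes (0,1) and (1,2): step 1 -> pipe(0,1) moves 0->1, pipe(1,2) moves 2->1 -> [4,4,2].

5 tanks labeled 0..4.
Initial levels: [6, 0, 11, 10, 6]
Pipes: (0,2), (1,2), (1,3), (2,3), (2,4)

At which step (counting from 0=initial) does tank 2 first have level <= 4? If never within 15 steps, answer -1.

Answer: -1

Derivation:
Step 1: flows [2->0,2->1,3->1,2->3,2->4] -> levels [7 2 7 10 7]
Step 2: flows [0=2,2->1,3->1,3->2,2=4] -> levels [7 4 7 8 7]
Step 3: flows [0=2,2->1,3->1,3->2,2=4] -> levels [7 6 7 6 7]
Step 4: flows [0=2,2->1,1=3,2->3,2=4] -> levels [7 7 5 7 7]
Step 5: flows [0->2,1->2,1=3,3->2,4->2] -> levels [6 6 9 6 6]
Step 6: flows [2->0,2->1,1=3,2->3,2->4] -> levels [7 7 5 7 7]
  -> period-2 cycle (repeats step 4); tank 2 never drops to <=4
Tank 2 never reaches <=4 within 15 steps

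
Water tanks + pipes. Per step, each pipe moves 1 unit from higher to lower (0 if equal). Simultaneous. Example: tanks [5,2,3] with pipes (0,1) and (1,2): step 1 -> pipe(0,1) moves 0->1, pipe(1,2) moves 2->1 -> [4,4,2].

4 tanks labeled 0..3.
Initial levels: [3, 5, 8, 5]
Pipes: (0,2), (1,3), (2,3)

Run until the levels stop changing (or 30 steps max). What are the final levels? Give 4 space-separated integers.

Answer: 5 6 6 4

Derivation:
Step 1: flows [2->0,1=3,2->3] -> levels [4 5 6 6]
Step 2: flows [2->0,3->1,2=3] -> levels [5 6 5 5]
Step 3: flows [0=2,1->3,2=3] -> levels [5 5 5 6]
Step 4: flows [0=2,3->1,3->2] -> levels [5 6 6 4]
Step 5: flows [2->0,1->3,2->3] -> levels [6 5 4 6]
Step 6: flows [0->2,3->1,3->2] -> levels [5 6 6 4]
  -> period-2 cycle: step 6 state = step 4 state; never stabilizes
  -> state at step 30: (30-4) mod 2 = 0, same as step 4 -> [5 6 6 4]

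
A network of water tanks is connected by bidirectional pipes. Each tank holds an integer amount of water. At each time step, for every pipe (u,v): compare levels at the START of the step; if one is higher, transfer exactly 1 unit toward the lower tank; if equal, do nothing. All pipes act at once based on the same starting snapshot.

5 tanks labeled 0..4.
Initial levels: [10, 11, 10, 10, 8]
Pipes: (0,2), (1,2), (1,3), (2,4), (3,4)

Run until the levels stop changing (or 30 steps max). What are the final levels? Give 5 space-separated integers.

Answer: 10 11 9 9 10

Derivation:
Step 1: flows [0=2,1->2,1->3,2->4,3->4] -> levels [10 9 10 10 10]
Step 2: flows [0=2,2->1,3->1,2=4,3=4] -> levels [10 11 9 9 10]
Step 3: flows [0->2,1->2,1->3,4->2,4->3] -> levels [9 9 12 11 8]
Step 4: flows [2->0,2->1,3->1,2->4,3->4] -> levels [10 11 9 9 10]
  -> period-2 cycle: step 4 state = step 2 state; never stabilizes
  -> state at step 30: (30-2) mod 2 = 0, same as step 2 -> [10 11 9 9 10]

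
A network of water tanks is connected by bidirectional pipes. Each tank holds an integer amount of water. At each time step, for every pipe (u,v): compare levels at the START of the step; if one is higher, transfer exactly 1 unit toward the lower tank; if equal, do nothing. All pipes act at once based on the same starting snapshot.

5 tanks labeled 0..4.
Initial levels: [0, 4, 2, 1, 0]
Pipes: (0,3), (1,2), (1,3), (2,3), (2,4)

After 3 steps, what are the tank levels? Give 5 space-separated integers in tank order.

Answer: 1 1 0 3 2

Derivation:
Step 1: flows [3->0,1->2,1->3,2->3,2->4] -> levels [1 2 1 2 1]
Step 2: flows [3->0,1->2,1=3,3->2,2=4] -> levels [2 1 3 0 1]
Step 3: flows [0->3,2->1,1->3,2->3,2->4] -> levels [1 1 0 3 2]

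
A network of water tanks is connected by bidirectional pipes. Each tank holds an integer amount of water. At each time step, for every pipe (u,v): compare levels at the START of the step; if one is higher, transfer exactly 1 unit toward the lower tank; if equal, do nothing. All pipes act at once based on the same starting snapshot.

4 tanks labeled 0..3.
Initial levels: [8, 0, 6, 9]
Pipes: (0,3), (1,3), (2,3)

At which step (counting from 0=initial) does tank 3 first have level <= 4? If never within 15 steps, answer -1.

Answer: 5

Derivation:
Step 1: flows [3->0,3->1,3->2] -> levels [9 1 7 6]
Step 2: flows [0->3,3->1,2->3] -> levels [8 2 6 7]
Step 3: flows [0->3,3->1,3->2] -> levels [7 3 7 6]
Step 4: flows [0->3,3->1,2->3] -> levels [6 4 6 7]
Step 5: flows [3->0,3->1,3->2] -> levels [7 5 7 4]
Tank 3 first reaches <=4 at step 5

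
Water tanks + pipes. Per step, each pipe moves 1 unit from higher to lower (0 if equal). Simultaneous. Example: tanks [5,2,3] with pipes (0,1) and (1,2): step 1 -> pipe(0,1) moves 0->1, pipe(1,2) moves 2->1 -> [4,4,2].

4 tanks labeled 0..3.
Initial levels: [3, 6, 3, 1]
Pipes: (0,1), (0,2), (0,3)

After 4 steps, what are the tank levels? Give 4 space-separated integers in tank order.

Answer: 1 4 4 4

Derivation:
Step 1: flows [1->0,0=2,0->3] -> levels [3 5 3 2]
Step 2: flows [1->0,0=2,0->3] -> levels [3 4 3 3]
Step 3: flows [1->0,0=2,0=3] -> levels [4 3 3 3]
Step 4: flows [0->1,0->2,0->3] -> levels [1 4 4 4]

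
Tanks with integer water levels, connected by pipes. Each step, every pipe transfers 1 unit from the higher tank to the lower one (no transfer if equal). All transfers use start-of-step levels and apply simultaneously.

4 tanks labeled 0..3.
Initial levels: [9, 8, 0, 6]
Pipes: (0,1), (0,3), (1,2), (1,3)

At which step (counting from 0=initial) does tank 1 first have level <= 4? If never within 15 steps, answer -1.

Step 1: flows [0->1,0->3,1->2,1->3] -> levels [7 7 1 8]
Step 2: flows [0=1,3->0,1->2,3->1] -> levels [8 7 2 6]
Step 3: flows [0->1,0->3,1->2,1->3] -> levels [6 6 3 8]
Step 4: flows [0=1,3->0,1->2,3->1] -> levels [7 6 4 6]
Step 5: flows [0->1,0->3,1->2,1=3] -> levels [5 6 5 7]
Step 6: flows [1->0,3->0,1->2,3->1] -> levels [7 5 6 5]
Step 7: flows [0->1,0->3,2->1,1=3] -> levels [5 7 5 6]
Step 8: flows [1->0,3->0,1->2,1->3] -> levels [7 4 6 6]
Tank 1 first reaches <=4 at step 8

Answer: 8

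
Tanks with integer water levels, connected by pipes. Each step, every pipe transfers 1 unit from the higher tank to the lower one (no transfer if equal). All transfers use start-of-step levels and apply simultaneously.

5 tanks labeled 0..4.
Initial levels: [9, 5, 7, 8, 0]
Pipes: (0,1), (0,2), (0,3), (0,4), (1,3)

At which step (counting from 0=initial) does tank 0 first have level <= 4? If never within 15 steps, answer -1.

Step 1: flows [0->1,0->2,0->3,0->4,3->1] -> levels [5 7 8 8 1]
Step 2: flows [1->0,2->0,3->0,0->4,3->1] -> levels [7 7 7 6 2]
Step 3: flows [0=1,0=2,0->3,0->4,1->3] -> levels [5 6 7 8 3]
Step 4: flows [1->0,2->0,3->0,0->4,3->1] -> levels [7 6 6 6 4]
Step 5: flows [0->1,0->2,0->3,0->4,1=3] -> levels [3 7 7 7 5]
Tank 0 first reaches <=4 at step 5

Answer: 5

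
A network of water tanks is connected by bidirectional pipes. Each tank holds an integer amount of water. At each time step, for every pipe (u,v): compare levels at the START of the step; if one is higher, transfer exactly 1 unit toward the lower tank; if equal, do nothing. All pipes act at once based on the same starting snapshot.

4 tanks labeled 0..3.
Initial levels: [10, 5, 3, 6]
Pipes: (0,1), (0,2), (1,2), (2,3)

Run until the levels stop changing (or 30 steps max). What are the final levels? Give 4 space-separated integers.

Answer: 6 7 5 6

Derivation:
Step 1: flows [0->1,0->2,1->2,3->2] -> levels [8 5 6 5]
Step 2: flows [0->1,0->2,2->1,2->3] -> levels [6 7 5 6]
Step 3: flows [1->0,0->2,1->2,3->2] -> levels [6 5 8 5]
Step 4: flows [0->1,2->0,2->1,2->3] -> levels [6 7 5 6]
  -> period-2 cycle: step 4 state = step 2 state; never stabilizes
  -> state at step 30: (30-2) mod 2 = 0, same as step 2 -> [6 7 5 6]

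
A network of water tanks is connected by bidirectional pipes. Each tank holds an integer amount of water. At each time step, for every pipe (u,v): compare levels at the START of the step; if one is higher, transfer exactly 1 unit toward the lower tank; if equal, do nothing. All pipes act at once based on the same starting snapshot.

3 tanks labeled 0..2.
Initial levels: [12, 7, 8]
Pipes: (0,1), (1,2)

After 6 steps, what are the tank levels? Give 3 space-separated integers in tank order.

Answer: 9 9 9

Derivation:
Step 1: flows [0->1,2->1] -> levels [11 9 7]
Step 2: flows [0->1,1->2] -> levels [10 9 8]
Step 3: flows [0->1,1->2] -> levels [9 9 9]
Step 4: flows [0=1,1=2] -> levels [9 9 9]
  -> stable; steps 5..6 unchanged -> [9 9 9]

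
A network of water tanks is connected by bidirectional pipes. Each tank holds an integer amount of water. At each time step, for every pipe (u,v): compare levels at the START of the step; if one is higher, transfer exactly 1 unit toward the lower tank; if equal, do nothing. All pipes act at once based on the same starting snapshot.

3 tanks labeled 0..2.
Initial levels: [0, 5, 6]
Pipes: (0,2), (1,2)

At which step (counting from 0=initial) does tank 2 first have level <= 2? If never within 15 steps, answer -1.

Step 1: flows [2->0,2->1] -> levels [1 6 4]
Step 2: flows [2->0,1->2] -> levels [2 5 4]
Step 3: flows [2->0,1->2] -> levels [3 4 4]
Step 4: flows [2->0,1=2] -> levels [4 4 3]
Step 5: flows [0->2,1->2] -> levels [3 3 5]
Step 6: flows [2->0,2->1] -> levels [4 4 3]
  -> period-2 cycle (repeats step 4); tank 2 never drops to <=2
Tank 2 never reaches <=2 within 15 steps

Answer: -1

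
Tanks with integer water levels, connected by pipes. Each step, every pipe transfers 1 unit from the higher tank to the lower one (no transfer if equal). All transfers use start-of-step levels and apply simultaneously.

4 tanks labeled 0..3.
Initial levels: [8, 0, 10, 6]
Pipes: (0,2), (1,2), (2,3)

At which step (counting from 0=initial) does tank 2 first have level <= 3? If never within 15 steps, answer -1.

Step 1: flows [2->0,2->1,2->3] -> levels [9 1 7 7]
Step 2: flows [0->2,2->1,2=3] -> levels [8 2 7 7]
Step 3: flows [0->2,2->1,2=3] -> levels [7 3 7 7]
Step 4: flows [0=2,2->1,2=3] -> levels [7 4 6 7]
Step 5: flows [0->2,2->1,3->2] -> levels [6 5 7 6]
Step 6: flows [2->0,2->1,2->3] -> levels [7 6 4 7]
Step 7: flows [0->2,1->2,3->2] -> levels [6 5 7 6]
  -> period-2 cycle (repeats step 5); tank 2 never drops to <=3
Tank 2 never reaches <=3 within 15 steps

Answer: -1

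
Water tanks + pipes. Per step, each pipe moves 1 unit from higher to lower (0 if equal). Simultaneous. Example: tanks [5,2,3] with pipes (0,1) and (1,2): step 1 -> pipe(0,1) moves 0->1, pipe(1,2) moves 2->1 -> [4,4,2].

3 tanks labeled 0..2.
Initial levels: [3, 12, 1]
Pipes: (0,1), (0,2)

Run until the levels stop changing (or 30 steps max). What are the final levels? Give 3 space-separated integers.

Step 1: flows [1->0,0->2] -> levels [3 11 2]
Step 2: flows [1->0,0->2] -> levels [3 10 3]
Step 3: flows [1->0,0=2] -> levels [4 9 3]
Step 4: flows [1->0,0->2] -> levels [4 8 4]
Step 5: flows [1->0,0=2] -> levels [5 7 4]
Step 6: flows [1->0,0->2] -> levels [5 6 5]
Step 7: flows [1->0,0=2] -> levels [6 5 5]
Step 8: flows [0->1,0->2] -> levels [4 6 6]
Step 9: flows [1->0,2->0] -> levels [6 5 5]
  -> period-2 cycle: step 9 state = step 7 state; never stabilizes
  -> state at step 30: (30-7) mod 2 = 1, same as step 8 -> [4 6 6]

Answer: 4 6 6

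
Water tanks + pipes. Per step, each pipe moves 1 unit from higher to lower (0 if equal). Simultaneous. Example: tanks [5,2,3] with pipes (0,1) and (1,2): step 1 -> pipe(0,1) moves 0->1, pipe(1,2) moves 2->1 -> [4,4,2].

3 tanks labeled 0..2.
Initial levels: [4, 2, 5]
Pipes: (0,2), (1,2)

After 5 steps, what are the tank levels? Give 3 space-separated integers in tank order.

Answer: 4 4 3

Derivation:
Step 1: flows [2->0,2->1] -> levels [5 3 3]
Step 2: flows [0->2,1=2] -> levels [4 3 4]
Step 3: flows [0=2,2->1] -> levels [4 4 3]
Step 4: flows [0->2,1->2] -> levels [3 3 5]
Step 5: flows [2->0,2->1] -> levels [4 4 3]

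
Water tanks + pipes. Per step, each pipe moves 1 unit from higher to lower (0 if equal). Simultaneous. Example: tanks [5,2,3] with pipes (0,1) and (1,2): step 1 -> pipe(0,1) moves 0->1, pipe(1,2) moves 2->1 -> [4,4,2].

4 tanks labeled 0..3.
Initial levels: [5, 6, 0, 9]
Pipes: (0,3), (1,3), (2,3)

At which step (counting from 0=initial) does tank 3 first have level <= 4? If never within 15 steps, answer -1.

Answer: 5

Derivation:
Step 1: flows [3->0,3->1,3->2] -> levels [6 7 1 6]
Step 2: flows [0=3,1->3,3->2] -> levels [6 6 2 6]
Step 3: flows [0=3,1=3,3->2] -> levels [6 6 3 5]
Step 4: flows [0->3,1->3,3->2] -> levels [5 5 4 6]
Step 5: flows [3->0,3->1,3->2] -> levels [6 6 5 3]
Tank 3 first reaches <=4 at step 5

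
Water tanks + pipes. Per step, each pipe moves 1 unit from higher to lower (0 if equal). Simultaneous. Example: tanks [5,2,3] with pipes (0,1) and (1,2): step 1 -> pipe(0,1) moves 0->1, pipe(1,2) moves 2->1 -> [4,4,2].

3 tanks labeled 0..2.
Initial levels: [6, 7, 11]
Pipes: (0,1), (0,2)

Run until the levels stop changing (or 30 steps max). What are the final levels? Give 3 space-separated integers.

Step 1: flows [1->0,2->0] -> levels [8 6 10]
Step 2: flows [0->1,2->0] -> levels [8 7 9]
Step 3: flows [0->1,2->0] -> levels [8 8 8]
Step 4: flows [0=1,0=2] -> levels [8 8 8]
  -> stable (no change)

Answer: 8 8 8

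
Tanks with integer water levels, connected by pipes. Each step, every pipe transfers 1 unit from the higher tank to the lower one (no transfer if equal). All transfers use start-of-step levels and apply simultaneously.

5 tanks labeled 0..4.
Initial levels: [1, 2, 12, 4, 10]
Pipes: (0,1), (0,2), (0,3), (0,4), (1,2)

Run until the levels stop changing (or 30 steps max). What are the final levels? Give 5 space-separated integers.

Answer: 8 5 5 5 6

Derivation:
Step 1: flows [1->0,2->0,3->0,4->0,2->1] -> levels [5 2 10 3 9]
Step 2: flows [0->1,2->0,0->3,4->0,2->1] -> levels [5 4 8 4 8]
Step 3: flows [0->1,2->0,0->3,4->0,2->1] -> levels [5 6 6 5 7]
Step 4: flows [1->0,2->0,0=3,4->0,1=2] -> levels [8 5 5 5 6]
Step 5: flows [0->1,0->2,0->3,0->4,1=2] -> levels [4 6 6 6 7]
Step 6: flows [1->0,2->0,3->0,4->0,1=2] -> levels [8 5 5 5 6]
  -> period-2 cycle: step 6 state = step 4 state; never stabilizes
  -> state at step 30: (30-4) mod 2 = 0, same as step 4 -> [8 5 5 5 6]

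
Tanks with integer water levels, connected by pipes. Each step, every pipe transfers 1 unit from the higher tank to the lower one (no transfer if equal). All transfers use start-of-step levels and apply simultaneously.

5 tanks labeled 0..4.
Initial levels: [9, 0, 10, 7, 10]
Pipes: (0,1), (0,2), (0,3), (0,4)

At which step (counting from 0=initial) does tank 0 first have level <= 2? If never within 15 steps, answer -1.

Step 1: flows [0->1,2->0,0->3,4->0] -> levels [9 1 9 8 9]
Step 2: flows [0->1,0=2,0->3,0=4] -> levels [7 2 9 9 9]
Step 3: flows [0->1,2->0,3->0,4->0] -> levels [9 3 8 8 8]
Step 4: flows [0->1,0->2,0->3,0->4] -> levels [5 4 9 9 9]
Step 5: flows [0->1,2->0,3->0,4->0] -> levels [7 5 8 8 8]
Step 6: flows [0->1,2->0,3->0,4->0] -> levels [9 6 7 7 7]
Step 7: flows [0->1,0->2,0->3,0->4] -> levels [5 7 8 8 8]
Step 8: flows [1->0,2->0,3->0,4->0] -> levels [9 6 7 7 7]
  -> period-2 cycle (repeats step 6); tank 0 never drops to <=2
Tank 0 never reaches <=2 within 15 steps

Answer: -1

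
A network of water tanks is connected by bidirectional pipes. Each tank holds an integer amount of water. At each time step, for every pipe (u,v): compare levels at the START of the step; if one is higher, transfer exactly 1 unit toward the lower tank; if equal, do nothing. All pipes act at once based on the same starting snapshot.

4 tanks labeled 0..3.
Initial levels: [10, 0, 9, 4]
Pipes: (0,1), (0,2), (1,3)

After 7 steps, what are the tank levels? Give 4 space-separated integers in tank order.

Answer: 6 6 6 5

Derivation:
Step 1: flows [0->1,0->2,3->1] -> levels [8 2 10 3]
Step 2: flows [0->1,2->0,3->1] -> levels [8 4 9 2]
Step 3: flows [0->1,2->0,1->3] -> levels [8 4 8 3]
Step 4: flows [0->1,0=2,1->3] -> levels [7 4 8 4]
Step 5: flows [0->1,2->0,1=3] -> levels [7 5 7 4]
Step 6: flows [0->1,0=2,1->3] -> levels [6 5 7 5]
Step 7: flows [0->1,2->0,1=3] -> levels [6 6 6 5]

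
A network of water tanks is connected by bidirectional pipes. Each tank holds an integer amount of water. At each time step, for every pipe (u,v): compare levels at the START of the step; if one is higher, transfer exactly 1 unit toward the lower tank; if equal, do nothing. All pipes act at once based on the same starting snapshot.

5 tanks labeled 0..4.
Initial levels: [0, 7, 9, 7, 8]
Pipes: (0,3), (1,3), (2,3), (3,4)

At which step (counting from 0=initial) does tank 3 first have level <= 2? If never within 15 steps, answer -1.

Answer: -1

Derivation:
Step 1: flows [3->0,1=3,2->3,4->3] -> levels [1 7 8 8 7]
Step 2: flows [3->0,3->1,2=3,3->4] -> levels [2 8 8 5 8]
Step 3: flows [3->0,1->3,2->3,4->3] -> levels [3 7 7 7 7]
Step 4: flows [3->0,1=3,2=3,3=4] -> levels [4 7 7 6 7]
Step 5: flows [3->0,1->3,2->3,4->3] -> levels [5 6 6 8 6]
Step 6: flows [3->0,3->1,3->2,3->4] -> levels [6 7 7 4 7]
Step 7: flows [0->3,1->3,2->3,4->3] -> levels [5 6 6 8 6]
  -> period-2 cycle (repeats step 5); tank 3 never drops to <=2
Tank 3 never reaches <=2 within 15 steps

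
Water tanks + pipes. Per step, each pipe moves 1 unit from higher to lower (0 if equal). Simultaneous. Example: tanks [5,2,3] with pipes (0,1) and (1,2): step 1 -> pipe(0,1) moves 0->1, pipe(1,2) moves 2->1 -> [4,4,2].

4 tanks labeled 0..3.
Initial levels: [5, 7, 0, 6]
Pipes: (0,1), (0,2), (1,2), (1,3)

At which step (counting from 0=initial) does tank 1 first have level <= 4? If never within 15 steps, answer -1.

Step 1: flows [1->0,0->2,1->2,1->3] -> levels [5 4 2 7]
Tank 1 first reaches <=4 at step 1

Answer: 1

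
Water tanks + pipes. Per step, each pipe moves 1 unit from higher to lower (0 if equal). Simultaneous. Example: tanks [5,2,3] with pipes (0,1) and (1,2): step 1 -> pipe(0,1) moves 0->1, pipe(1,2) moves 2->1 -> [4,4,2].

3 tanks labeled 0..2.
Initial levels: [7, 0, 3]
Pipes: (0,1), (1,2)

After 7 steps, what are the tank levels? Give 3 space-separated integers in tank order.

Answer: 4 2 4

Derivation:
Step 1: flows [0->1,2->1] -> levels [6 2 2]
Step 2: flows [0->1,1=2] -> levels [5 3 2]
Step 3: flows [0->1,1->2] -> levels [4 3 3]
Step 4: flows [0->1,1=2] -> levels [3 4 3]
Step 5: flows [1->0,1->2] -> levels [4 2 4]
Step 6: flows [0->1,2->1] -> levels [3 4 3]
  -> period-2 cycle: step 6 state = step 4 state
  -> state at step 7: (7-4) mod 2 = 1, same as step 5 -> [4 2 4]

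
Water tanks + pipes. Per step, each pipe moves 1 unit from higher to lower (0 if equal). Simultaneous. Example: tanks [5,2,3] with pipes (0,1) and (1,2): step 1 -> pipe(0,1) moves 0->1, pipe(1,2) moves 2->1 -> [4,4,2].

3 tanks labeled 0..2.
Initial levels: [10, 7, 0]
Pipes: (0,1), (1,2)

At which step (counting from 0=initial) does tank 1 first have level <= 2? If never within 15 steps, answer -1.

Step 1: flows [0->1,1->2] -> levels [9 7 1]
Step 2: flows [0->1,1->2] -> levels [8 7 2]
Step 3: flows [0->1,1->2] -> levels [7 7 3]
Step 4: flows [0=1,1->2] -> levels [7 6 4]
Step 5: flows [0->1,1->2] -> levels [6 6 5]
Step 6: flows [0=1,1->2] -> levels [6 5 6]
Step 7: flows [0->1,2->1] -> levels [5 7 5]
Step 8: flows [1->0,1->2] -> levels [6 5 6]
  -> period-2 cycle (repeats step 6); tank 1 never drops to <=2
Tank 1 never reaches <=2 within 15 steps

Answer: -1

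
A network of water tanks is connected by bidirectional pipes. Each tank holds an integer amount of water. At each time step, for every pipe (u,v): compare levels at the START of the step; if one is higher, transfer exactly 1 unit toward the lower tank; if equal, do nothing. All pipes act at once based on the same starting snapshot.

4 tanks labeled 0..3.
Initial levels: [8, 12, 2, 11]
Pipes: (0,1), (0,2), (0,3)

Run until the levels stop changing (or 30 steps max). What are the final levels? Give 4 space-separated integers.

Step 1: flows [1->0,0->2,3->0] -> levels [9 11 3 10]
Step 2: flows [1->0,0->2,3->0] -> levels [10 10 4 9]
Step 3: flows [0=1,0->2,0->3] -> levels [8 10 5 10]
Step 4: flows [1->0,0->2,3->0] -> levels [9 9 6 9]
Step 5: flows [0=1,0->2,0=3] -> levels [8 9 7 9]
Step 6: flows [1->0,0->2,3->0] -> levels [9 8 8 8]
Step 7: flows [0->1,0->2,0->3] -> levels [6 9 9 9]
Step 8: flows [1->0,2->0,3->0] -> levels [9 8 8 8]
  -> period-2 cycle: step 8 state = step 6 state; never stabilizes
  -> state at step 30: (30-6) mod 2 = 0, same as step 6 -> [9 8 8 8]

Answer: 9 8 8 8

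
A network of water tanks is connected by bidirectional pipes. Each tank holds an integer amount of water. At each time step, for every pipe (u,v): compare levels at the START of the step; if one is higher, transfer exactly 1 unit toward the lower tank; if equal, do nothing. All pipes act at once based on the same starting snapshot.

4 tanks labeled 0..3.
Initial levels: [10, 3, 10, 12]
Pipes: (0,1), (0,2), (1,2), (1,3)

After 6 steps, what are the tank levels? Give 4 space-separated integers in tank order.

Answer: 8 11 8 8

Derivation:
Step 1: flows [0->1,0=2,2->1,3->1] -> levels [9 6 9 11]
Step 2: flows [0->1,0=2,2->1,3->1] -> levels [8 9 8 10]
Step 3: flows [1->0,0=2,1->2,3->1] -> levels [9 8 9 9]
Step 4: flows [0->1,0=2,2->1,3->1] -> levels [8 11 8 8]
Step 5: flows [1->0,0=2,1->2,1->3] -> levels [9 8 9 9]
  -> period-2 cycle: step 5 state = step 3 state
  -> state at step 6: (6-3) mod 2 = 1, same as step 4 -> [8 11 8 8]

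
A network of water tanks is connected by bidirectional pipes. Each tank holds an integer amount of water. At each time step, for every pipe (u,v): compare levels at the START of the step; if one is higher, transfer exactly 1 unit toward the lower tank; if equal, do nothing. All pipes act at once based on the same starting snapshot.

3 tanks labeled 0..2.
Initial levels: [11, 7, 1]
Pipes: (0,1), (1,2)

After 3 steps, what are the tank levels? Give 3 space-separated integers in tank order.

Step 1: flows [0->1,1->2] -> levels [10 7 2]
Step 2: flows [0->1,1->2] -> levels [9 7 3]
Step 3: flows [0->1,1->2] -> levels [8 7 4]

Answer: 8 7 4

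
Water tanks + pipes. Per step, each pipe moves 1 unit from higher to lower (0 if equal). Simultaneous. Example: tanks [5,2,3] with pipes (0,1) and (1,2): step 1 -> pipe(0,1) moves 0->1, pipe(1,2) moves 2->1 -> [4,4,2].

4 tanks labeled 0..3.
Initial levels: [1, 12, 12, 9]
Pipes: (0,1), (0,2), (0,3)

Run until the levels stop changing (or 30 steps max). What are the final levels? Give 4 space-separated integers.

Step 1: flows [1->0,2->0,3->0] -> levels [4 11 11 8]
Step 2: flows [1->0,2->0,3->0] -> levels [7 10 10 7]
Step 3: flows [1->0,2->0,0=3] -> levels [9 9 9 7]
Step 4: flows [0=1,0=2,0->3] -> levels [8 9 9 8]
Step 5: flows [1->0,2->0,0=3] -> levels [10 8 8 8]
Step 6: flows [0->1,0->2,0->3] -> levels [7 9 9 9]
Step 7: flows [1->0,2->0,3->0] -> levels [10 8 8 8]
  -> period-2 cycle: step 7 state = step 5 state; never stabilizes
  -> state at step 30: (30-5) mod 2 = 1, same as step 6 -> [7 9 9 9]

Answer: 7 9 9 9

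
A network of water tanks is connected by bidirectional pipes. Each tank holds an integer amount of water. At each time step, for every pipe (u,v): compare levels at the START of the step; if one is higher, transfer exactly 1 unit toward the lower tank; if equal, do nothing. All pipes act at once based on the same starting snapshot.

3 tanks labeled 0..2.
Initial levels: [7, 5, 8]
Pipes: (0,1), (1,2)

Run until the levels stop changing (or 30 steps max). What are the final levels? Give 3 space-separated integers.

Answer: 7 6 7

Derivation:
Step 1: flows [0->1,2->1] -> levels [6 7 7]
Step 2: flows [1->0,1=2] -> levels [7 6 7]
Step 3: flows [0->1,2->1] -> levels [6 8 6]
Step 4: flows [1->0,1->2] -> levels [7 6 7]
  -> period-2 cycle: step 4 state = step 2 state; never stabilizes
  -> state at step 30: (30-2) mod 2 = 0, same as step 2 -> [7 6 7]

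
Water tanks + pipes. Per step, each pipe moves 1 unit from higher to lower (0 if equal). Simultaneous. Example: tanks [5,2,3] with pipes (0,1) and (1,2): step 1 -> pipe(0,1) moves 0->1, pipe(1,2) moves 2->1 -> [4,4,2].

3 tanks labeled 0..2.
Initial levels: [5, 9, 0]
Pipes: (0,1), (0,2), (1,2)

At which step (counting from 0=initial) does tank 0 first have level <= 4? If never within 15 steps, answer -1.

Step 1: flows [1->0,0->2,1->2] -> levels [5 7 2]
Step 2: flows [1->0,0->2,1->2] -> levels [5 5 4]
Step 3: flows [0=1,0->2,1->2] -> levels [4 4 6]
Tank 0 first reaches <=4 at step 3

Answer: 3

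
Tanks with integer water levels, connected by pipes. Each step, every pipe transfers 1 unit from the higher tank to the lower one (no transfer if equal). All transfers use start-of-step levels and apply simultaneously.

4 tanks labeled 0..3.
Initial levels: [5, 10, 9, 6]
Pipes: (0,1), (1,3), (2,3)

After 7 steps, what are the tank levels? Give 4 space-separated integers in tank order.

Step 1: flows [1->0,1->3,2->3] -> levels [6 8 8 8]
Step 2: flows [1->0,1=3,2=3] -> levels [7 7 8 8]
Step 3: flows [0=1,3->1,2=3] -> levels [7 8 8 7]
Step 4: flows [1->0,1->3,2->3] -> levels [8 6 7 9]
Step 5: flows [0->1,3->1,3->2] -> levels [7 8 8 7]
  -> period-2 cycle: step 5 state = step 3 state
  -> state at step 7: (7-3) mod 2 = 0, same as step 3 -> [7 8 8 7]

Answer: 7 8 8 7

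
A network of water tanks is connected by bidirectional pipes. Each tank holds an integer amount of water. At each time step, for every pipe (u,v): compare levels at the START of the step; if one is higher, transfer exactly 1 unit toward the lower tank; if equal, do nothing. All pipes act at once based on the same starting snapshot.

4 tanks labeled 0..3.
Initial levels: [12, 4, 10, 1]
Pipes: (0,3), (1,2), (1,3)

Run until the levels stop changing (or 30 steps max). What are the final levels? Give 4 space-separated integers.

Step 1: flows [0->3,2->1,1->3] -> levels [11 4 9 3]
Step 2: flows [0->3,2->1,1->3] -> levels [10 4 8 5]
Step 3: flows [0->3,2->1,3->1] -> levels [9 6 7 5]
Step 4: flows [0->3,2->1,1->3] -> levels [8 6 6 7]
Step 5: flows [0->3,1=2,3->1] -> levels [7 7 6 7]
Step 6: flows [0=3,1->2,1=3] -> levels [7 6 7 7]
Step 7: flows [0=3,2->1,3->1] -> levels [7 8 6 6]
Step 8: flows [0->3,1->2,1->3] -> levels [6 6 7 8]
Step 9: flows [3->0,2->1,3->1] -> levels [7 8 6 6]
  -> period-2 cycle: step 9 state = step 7 state; never stabilizes
  -> state at step 30: (30-7) mod 2 = 1, same as step 8 -> [6 6 7 8]

Answer: 6 6 7 8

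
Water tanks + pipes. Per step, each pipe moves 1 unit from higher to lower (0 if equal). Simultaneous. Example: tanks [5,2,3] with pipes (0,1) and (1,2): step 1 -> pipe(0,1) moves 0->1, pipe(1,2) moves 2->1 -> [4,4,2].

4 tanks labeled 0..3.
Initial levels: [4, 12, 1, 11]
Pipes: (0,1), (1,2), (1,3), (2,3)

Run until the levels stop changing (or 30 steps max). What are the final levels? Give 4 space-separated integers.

Step 1: flows [1->0,1->2,1->3,3->2] -> levels [5 9 3 11]
Step 2: flows [1->0,1->2,3->1,3->2] -> levels [6 8 5 9]
Step 3: flows [1->0,1->2,3->1,3->2] -> levels [7 7 7 7]
Step 4: flows [0=1,1=2,1=3,2=3] -> levels [7 7 7 7]
  -> stable (no change)

Answer: 7 7 7 7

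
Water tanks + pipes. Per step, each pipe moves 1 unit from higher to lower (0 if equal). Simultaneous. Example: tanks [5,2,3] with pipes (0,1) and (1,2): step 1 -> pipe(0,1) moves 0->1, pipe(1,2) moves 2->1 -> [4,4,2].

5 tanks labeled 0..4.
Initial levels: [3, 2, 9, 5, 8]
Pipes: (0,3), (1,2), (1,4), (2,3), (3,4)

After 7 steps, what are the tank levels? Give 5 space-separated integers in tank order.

Step 1: flows [3->0,2->1,4->1,2->3,4->3] -> levels [4 4 7 6 6]
Step 2: flows [3->0,2->1,4->1,2->3,3=4] -> levels [5 6 5 6 5]
Step 3: flows [3->0,1->2,1->4,3->2,3->4] -> levels [6 4 7 3 7]
Step 4: flows [0->3,2->1,4->1,2->3,4->3] -> levels [5 6 5 6 5]
  -> period-2 cycle: step 4 state = step 2 state
  -> state at step 7: (7-2) mod 2 = 1, same as step 3 -> [6 4 7 3 7]

Answer: 6 4 7 3 7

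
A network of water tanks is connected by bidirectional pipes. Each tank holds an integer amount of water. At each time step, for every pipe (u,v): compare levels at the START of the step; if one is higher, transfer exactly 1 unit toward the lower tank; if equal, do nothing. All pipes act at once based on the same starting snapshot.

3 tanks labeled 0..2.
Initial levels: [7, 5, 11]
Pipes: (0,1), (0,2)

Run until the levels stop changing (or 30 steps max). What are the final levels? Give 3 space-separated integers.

Step 1: flows [0->1,2->0] -> levels [7 6 10]
Step 2: flows [0->1,2->0] -> levels [7 7 9]
Step 3: flows [0=1,2->0] -> levels [8 7 8]
Step 4: flows [0->1,0=2] -> levels [7 8 8]
Step 5: flows [1->0,2->0] -> levels [9 7 7]
Step 6: flows [0->1,0->2] -> levels [7 8 8]
  -> period-2 cycle: step 6 state = step 4 state; never stabilizes
  -> state at step 30: (30-4) mod 2 = 0, same as step 4 -> [7 8 8]

Answer: 7 8 8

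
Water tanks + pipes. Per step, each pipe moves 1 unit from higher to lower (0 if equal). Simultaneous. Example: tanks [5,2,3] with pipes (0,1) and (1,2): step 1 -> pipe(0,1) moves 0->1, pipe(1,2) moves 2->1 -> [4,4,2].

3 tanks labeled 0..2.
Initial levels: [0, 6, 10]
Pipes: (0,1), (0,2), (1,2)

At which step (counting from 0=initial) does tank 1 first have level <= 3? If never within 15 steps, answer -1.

Answer: -1

Derivation:
Step 1: flows [1->0,2->0,2->1] -> levels [2 6 8]
Step 2: flows [1->0,2->0,2->1] -> levels [4 6 6]
Step 3: flows [1->0,2->0,1=2] -> levels [6 5 5]
Step 4: flows [0->1,0->2,1=2] -> levels [4 6 6]
  -> period-2 cycle (repeats step 2); tank 1 never drops to <=3
Tank 1 never reaches <=3 within 15 steps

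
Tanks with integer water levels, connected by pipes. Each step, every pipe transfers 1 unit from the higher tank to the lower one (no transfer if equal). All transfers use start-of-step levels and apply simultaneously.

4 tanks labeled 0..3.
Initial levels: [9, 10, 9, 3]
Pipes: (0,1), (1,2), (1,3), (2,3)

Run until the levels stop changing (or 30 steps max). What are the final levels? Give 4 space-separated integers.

Step 1: flows [1->0,1->2,1->3,2->3] -> levels [10 7 9 5]
Step 2: flows [0->1,2->1,1->3,2->3] -> levels [9 8 7 7]
Step 3: flows [0->1,1->2,1->3,2=3] -> levels [8 7 8 8]
Step 4: flows [0->1,2->1,3->1,2=3] -> levels [7 10 7 7]
Step 5: flows [1->0,1->2,1->3,2=3] -> levels [8 7 8 8]
  -> period-2 cycle: step 5 state = step 3 state; never stabilizes
  -> state at step 30: (30-3) mod 2 = 1, same as step 4 -> [7 10 7 7]

Answer: 7 10 7 7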